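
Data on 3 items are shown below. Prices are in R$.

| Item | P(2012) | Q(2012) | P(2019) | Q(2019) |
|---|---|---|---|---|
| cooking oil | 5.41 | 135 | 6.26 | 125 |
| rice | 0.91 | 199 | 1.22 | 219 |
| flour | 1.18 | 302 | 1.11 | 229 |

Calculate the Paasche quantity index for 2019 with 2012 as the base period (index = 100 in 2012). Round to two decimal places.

91.62

Paasche quantity index uses current-period prices as weights.
ΣP(2019)·Q(2019) = 6.26×125 + 1.22×219 + 1.11×229 = 782.5 + 267.18 + 254.19 = 1303.87
ΣP(2019)·Q(2012) = 6.26×135 + 1.22×199 + 1.11×302 = 845.1 + 242.78 + 335.22 = 1423.1
Index = 1303.87 / 1423.1 × 100 = 91.6218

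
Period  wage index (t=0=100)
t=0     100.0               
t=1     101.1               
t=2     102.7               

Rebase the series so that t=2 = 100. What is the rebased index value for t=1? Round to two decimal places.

Rebased(t=1) = 101.1 / 102.7 × 100 = 98.4421

98.44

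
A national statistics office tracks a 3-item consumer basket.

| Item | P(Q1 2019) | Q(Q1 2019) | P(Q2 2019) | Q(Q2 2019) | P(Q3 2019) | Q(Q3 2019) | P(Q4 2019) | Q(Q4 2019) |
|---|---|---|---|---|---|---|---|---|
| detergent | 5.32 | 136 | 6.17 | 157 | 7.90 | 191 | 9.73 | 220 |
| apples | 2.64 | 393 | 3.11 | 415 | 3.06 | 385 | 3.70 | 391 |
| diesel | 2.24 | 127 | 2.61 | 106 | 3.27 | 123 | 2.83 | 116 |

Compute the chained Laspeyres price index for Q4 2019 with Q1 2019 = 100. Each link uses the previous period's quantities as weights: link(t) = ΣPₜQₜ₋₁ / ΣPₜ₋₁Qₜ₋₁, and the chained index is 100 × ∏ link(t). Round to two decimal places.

154.89

Link Q1 2019→Q2 2019:
ΣP(Q2 2019)Q(Q1 2019) = 6.17×136 + 3.11×393 + 2.61×127 = 839.12 + 1222.23 + 331.47 = 2392.82
ΣP(Q1 2019)Q(Q1 2019) = 5.32×136 + 2.64×393 + 2.24×127 = 723.52 + 1037.52 + 284.48 = 2045.52
link = 2392.82/2045.52 = 1.169786
Link Q2 2019→Q3 2019:
ΣP(Q3 2019)Q(Q2 2019) = 7.90×157 + 3.06×415 + 3.27×106 = 1240.3 + 1269.9 + 346.62 = 2856.82
ΣP(Q2 2019)Q(Q2 2019) = 6.17×157 + 3.11×415 + 2.61×106 = 968.69 + 1290.65 + 276.66 = 2536
link = 2856.82/2536 = 1.126506
Link Q3 2019→Q4 2019:
ΣP(Q4 2019)Q(Q3 2019) = 9.73×191 + 3.70×385 + 2.83×123 = 1858.43 + 1424.5 + 348.09 = 3631.02
ΣP(Q3 2019)Q(Q3 2019) = 7.90×191 + 3.06×385 + 3.27×123 = 1508.9 + 1178.1 + 402.21 = 3089.21
link = 3631.02/3089.21 = 1.175388
Chained index = 100 × 1.169786 × 1.126506 × 1.175388 = 154.8892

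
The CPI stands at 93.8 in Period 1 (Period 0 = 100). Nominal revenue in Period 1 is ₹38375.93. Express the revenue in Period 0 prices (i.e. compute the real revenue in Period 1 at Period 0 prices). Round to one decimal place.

40912.5

Real = Nominal ÷ (Index/100) = 38375.93 ÷ (93.8/100)
     = 38375.93 ÷ 0.938 = 40912.5053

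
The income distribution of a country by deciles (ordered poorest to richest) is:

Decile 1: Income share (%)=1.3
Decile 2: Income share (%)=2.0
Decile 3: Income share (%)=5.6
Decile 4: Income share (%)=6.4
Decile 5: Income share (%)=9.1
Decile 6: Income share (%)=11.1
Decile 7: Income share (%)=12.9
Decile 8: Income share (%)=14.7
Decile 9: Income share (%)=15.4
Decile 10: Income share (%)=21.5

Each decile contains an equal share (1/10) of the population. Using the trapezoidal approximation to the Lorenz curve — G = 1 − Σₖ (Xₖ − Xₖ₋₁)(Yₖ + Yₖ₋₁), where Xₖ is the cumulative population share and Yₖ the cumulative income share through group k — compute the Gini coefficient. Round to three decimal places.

0.343

Cumulative income shares Yₖ: 0.0130, 0.0330, 0.0890, 0.1530, 0.2440, 0.3550, 0.4840, 0.6310, 0.7850, 1.0000
Σ (Xₖ−Xₖ₋₁)(Yₖ+Yₖ₋₁) = (1/10)(0.0130+0.0000) + (1/10)(0.0330+0.0130) + (1/10)(0.0890+0.0330) + (1/10)(0.1530+0.0890) + (1/10)(0.2440+0.1530) + (1/10)(0.3550+0.2440) + (1/10)(0.4840+0.3550) + (1/10)(0.6310+0.4840) + (1/10)(0.7850+0.6310) + (1/10)(1.0000+0.7850)
  = 0.0013 + 0.0046 + 0.0122 + 0.0242 + 0.0397 + 0.0599 + 0.0839 + 0.1115 + 0.1416 + 0.1785 = 0.6574
G = 1 − 0.6574 = 0.3426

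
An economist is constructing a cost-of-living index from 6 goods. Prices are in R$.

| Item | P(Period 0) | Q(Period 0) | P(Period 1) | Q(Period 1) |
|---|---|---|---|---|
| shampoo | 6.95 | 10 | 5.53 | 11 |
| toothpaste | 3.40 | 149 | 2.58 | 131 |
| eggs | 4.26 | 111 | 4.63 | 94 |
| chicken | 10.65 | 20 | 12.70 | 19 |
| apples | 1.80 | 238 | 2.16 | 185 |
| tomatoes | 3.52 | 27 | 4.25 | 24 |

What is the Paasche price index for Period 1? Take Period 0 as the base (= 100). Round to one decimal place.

Paasche price index uses current-period quantities as weights.
ΣP(Period 1)·Q(Period 1) = 5.53×11 + 2.58×131 + 4.63×94 + 12.70×19 + 2.16×185 + 4.25×24 = 60.83 + 337.98 + 435.22 + 241.3 + 399.6 + 102 = 1576.93
ΣP(Period 0)·Q(Period 1) = 6.95×11 + 3.40×131 + 4.26×94 + 10.65×19 + 1.80×185 + 3.52×24 = 76.45 + 445.4 + 400.44 + 202.35 + 333 + 84.48 = 1542.12
Index = 1576.93 / 1542.12 × 100 = 102.2573

102.3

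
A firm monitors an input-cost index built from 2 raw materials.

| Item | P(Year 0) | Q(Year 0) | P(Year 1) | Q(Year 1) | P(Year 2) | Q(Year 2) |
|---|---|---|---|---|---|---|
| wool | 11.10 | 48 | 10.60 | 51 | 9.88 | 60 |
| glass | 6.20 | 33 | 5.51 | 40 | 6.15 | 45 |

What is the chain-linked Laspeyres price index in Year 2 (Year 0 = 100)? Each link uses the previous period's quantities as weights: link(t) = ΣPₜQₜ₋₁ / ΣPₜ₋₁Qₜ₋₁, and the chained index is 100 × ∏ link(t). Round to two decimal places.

92.29

Link Year 0→Year 1:
ΣP(Year 1)Q(Year 0) = 10.60×48 + 5.51×33 = 508.8 + 181.83 = 690.63
ΣP(Year 0)Q(Year 0) = 11.10×48 + 6.20×33 = 532.8 + 204.6 = 737.4
link = 690.63/737.4 = 0.936574
Link Year 1→Year 2:
ΣP(Year 2)Q(Year 1) = 9.88×51 + 6.15×40 = 503.88 + 246 = 749.88
ΣP(Year 1)Q(Year 1) = 10.60×51 + 5.51×40 = 540.6 + 220.4 = 761
link = 749.88/761 = 0.985388
Chained index = 100 × 0.936574 × 0.985388 = 92.2889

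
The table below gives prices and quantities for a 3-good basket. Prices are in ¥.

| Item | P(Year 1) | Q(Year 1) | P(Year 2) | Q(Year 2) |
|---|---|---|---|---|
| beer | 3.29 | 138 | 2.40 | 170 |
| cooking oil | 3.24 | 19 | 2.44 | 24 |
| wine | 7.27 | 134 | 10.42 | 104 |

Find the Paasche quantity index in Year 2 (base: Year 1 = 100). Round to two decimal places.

Paasche quantity index uses current-period prices as weights.
ΣP(Year 2)·Q(Year 2) = 2.40×170 + 2.44×24 + 10.42×104 = 408 + 58.56 + 1083.68 = 1550.24
ΣP(Year 2)·Q(Year 1) = 2.40×138 + 2.44×19 + 10.42×134 = 331.2 + 46.36 + 1396.28 = 1773.84
Index = 1550.24 / 1773.84 × 100 = 87.3946

87.39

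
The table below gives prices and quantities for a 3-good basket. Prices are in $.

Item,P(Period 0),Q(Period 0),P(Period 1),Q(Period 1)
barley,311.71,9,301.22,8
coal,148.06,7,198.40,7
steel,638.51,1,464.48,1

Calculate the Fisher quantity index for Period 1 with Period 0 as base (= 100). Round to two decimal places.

Laspeyres component (base-period weights):
ΣP(Period 0)Q(Period 1) = 311.71×8 + 148.06×7 + 638.51×1 = 2493.68 + 1036.42 + 638.51 = 4168.61
ΣP(Period 0)Q(Period 0) = 311.71×9 + 148.06×7 + 638.51×1 = 2805.39 + 1036.42 + 638.51 = 4480.32
L = 4168.61 / 4480.32 × 100 = 93.0427
Paasche component (current-period weights):
ΣP(Period 1)Q(Period 1) = 301.22×8 + 198.40×7 + 464.48×1 = 2409.76 + 1388.8 + 464.48 = 4263.04
ΣP(Period 1)Q(Period 0) = 301.22×9 + 198.40×7 + 464.48×1 = 2710.98 + 1388.8 + 464.48 = 4564.26
P = 4263.04 / 4564.26 × 100 = 93.4005
Fisher = √(L × P) = √(93.0427 × 93.4005) = 93.2214

93.22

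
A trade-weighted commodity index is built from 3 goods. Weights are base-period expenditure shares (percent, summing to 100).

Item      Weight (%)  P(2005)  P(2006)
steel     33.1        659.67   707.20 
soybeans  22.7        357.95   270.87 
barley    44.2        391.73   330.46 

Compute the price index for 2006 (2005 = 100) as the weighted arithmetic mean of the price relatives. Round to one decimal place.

steel: 33.1 × (707.20/659.67) = 33.1 × 1.072051 = 35.4849
soybeans: 22.7 × (270.87/357.95) = 22.7 × 0.756726 = 17.1777
barley: 44.2 × (330.46/391.73) = 44.2 × 0.843591 = 37.2867
Index = Σ wᵢ·(p₁ᵢ/p₀ᵢ) = 35.4849 + 17.1777 + 37.2867 = 89.9493

89.9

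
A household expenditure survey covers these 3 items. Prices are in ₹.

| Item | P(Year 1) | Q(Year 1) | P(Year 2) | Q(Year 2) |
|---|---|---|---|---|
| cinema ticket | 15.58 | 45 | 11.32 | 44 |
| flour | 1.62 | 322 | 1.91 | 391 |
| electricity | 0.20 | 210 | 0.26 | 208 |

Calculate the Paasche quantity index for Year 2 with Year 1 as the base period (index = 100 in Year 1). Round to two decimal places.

Paasche quantity index uses current-period prices as weights.
ΣP(Year 2)·Q(Year 2) = 11.32×44 + 1.91×391 + 0.26×208 = 498.08 + 746.81 + 54.08 = 1298.97
ΣP(Year 2)·Q(Year 1) = 11.32×45 + 1.91×322 + 0.26×210 = 509.4 + 615.02 + 54.6 = 1179.02
Index = 1298.97 / 1179.02 × 100 = 110.1737

110.17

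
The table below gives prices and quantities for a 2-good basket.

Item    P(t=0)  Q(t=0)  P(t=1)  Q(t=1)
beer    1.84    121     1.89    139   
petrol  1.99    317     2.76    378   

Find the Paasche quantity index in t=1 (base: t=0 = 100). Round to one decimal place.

Paasche quantity index uses current-period prices as weights.
ΣP(t=1)·Q(t=1) = 1.89×139 + 2.76×378 = 262.71 + 1043.28 = 1305.99
ΣP(t=1)·Q(t=0) = 1.89×121 + 2.76×317 = 228.69 + 874.92 = 1103.61
Index = 1305.99 / 1103.61 × 100 = 118.3380

118.3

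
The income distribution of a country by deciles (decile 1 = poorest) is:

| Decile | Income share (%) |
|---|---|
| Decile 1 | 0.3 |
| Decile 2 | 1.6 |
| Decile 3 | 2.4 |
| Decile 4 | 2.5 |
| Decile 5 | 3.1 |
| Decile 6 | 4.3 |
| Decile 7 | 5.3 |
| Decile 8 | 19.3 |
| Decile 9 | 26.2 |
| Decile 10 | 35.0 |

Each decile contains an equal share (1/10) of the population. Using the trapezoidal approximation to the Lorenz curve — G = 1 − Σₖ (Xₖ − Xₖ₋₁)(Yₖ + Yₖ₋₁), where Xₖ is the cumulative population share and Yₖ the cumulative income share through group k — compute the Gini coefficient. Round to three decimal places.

0.579

Cumulative income shares Yₖ: 0.0030, 0.0190, 0.0430, 0.0680, 0.0990, 0.1420, 0.1950, 0.3880, 0.6500, 1.0000
Σ (Xₖ−Xₖ₋₁)(Yₖ+Yₖ₋₁) = (1/10)(0.0030+0.0000) + (1/10)(0.0190+0.0030) + (1/10)(0.0430+0.0190) + (1/10)(0.0680+0.0430) + (1/10)(0.0990+0.0680) + (1/10)(0.1420+0.0990) + (1/10)(0.1950+0.1420) + (1/10)(0.3880+0.1950) + (1/10)(0.6500+0.3880) + (1/10)(1.0000+0.6500)
  = 0.0003 + 0.0022 + 0.0062 + 0.0111 + 0.0167 + 0.0241 + 0.0337 + 0.0583 + 0.1038 + 0.1650 = 0.4214
G = 1 − 0.4214 = 0.5786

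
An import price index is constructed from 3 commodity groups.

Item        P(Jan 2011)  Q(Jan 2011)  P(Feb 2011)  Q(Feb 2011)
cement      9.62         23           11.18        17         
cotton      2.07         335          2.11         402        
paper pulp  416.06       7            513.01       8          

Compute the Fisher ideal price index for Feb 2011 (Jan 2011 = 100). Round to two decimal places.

118.97

Laspeyres component (base-period weights):
ΣP(Feb 2011)Q(Jan 2011) = 11.18×23 + 2.11×335 + 513.01×7 = 257.14 + 706.85 + 3591.07 = 4555.06
ΣP(Jan 2011)Q(Jan 2011) = 9.62×23 + 2.07×335 + 416.06×7 = 221.26 + 693.45 + 2912.42 = 3827.13
L = 4555.06 / 3827.13 × 100 = 119.0203
Paasche component (current-period weights):
ΣP(Feb 2011)Q(Feb 2011) = 11.18×17 + 2.11×402 + 513.01×8 = 190.06 + 848.22 + 4104.08 = 5142.36
ΣP(Jan 2011)Q(Feb 2011) = 9.62×17 + 2.07×402 + 416.06×8 = 163.54 + 832.14 + 3328.48 = 4324.16
P = 5142.36 / 4324.16 × 100 = 118.9216
Fisher = √(L × P) = √(119.0203 × 118.9216) = 118.9709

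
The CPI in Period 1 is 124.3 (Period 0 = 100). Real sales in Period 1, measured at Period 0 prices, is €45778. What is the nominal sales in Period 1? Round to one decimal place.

56902.1

Nominal = Real × (Index/100) = 45778 × (124.3/100)
        = 45778 × 1.243 = 56902.0540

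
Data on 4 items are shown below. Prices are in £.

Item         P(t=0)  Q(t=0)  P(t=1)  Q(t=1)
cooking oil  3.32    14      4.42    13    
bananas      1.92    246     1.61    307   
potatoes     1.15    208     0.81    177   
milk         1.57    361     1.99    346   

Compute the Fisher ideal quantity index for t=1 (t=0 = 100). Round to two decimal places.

Laspeyres component (base-period weights):
ΣP(t=0)Q(t=1) = 3.32×13 + 1.92×307 + 1.15×177 + 1.57×346 = 43.16 + 589.44 + 203.55 + 543.22 = 1379.37
ΣP(t=0)Q(t=0) = 3.32×14 + 1.92×246 + 1.15×208 + 1.57×361 = 46.48 + 472.32 + 239.2 + 566.77 = 1324.77
L = 1379.37 / 1324.77 × 100 = 104.1215
Paasche component (current-period weights):
ΣP(t=1)Q(t=1) = 4.42×13 + 1.61×307 + 0.81×177 + 1.99×346 = 57.46 + 494.27 + 143.37 + 688.54 = 1383.64
ΣP(t=1)Q(t=0) = 4.42×14 + 1.61×246 + 0.81×208 + 1.99×361 = 61.88 + 396.06 + 168.48 + 718.39 = 1344.81
P = 1383.64 / 1344.81 × 100 = 102.8874
Fisher = √(L × P) = √(104.1215 × 102.8874) = 103.5026

103.50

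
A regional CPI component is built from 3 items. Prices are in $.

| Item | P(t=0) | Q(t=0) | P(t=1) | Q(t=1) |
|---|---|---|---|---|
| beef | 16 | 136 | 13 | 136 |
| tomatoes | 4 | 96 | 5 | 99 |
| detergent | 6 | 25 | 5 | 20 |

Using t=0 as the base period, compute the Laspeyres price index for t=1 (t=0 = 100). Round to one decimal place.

Laspeyres price index uses base-period quantities as weights.
ΣP(t=1)·Q(t=0) = 13×136 + 5×96 + 5×25 = 1768 + 480 + 125 = 2373
ΣP(t=0)·Q(t=0) = 16×136 + 4×96 + 6×25 = 2176 + 384 + 150 = 2710
Index = 2373 / 2710 × 100 = 87.5646

87.6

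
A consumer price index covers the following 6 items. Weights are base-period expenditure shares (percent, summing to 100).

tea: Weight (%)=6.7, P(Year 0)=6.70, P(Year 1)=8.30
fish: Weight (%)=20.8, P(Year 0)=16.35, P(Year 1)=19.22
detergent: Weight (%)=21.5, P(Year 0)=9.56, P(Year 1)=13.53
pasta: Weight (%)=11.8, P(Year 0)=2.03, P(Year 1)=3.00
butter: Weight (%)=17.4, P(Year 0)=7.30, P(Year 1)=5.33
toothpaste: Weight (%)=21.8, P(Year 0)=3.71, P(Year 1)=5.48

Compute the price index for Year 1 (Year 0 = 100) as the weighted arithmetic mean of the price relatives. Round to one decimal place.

125.5

tea: 6.7 × (8.30/6.70) = 6.7 × 1.238806 = 8.3000
fish: 20.8 × (19.22/16.35) = 20.8 × 1.175535 = 24.4511
detergent: 21.5 × (13.53/9.56) = 21.5 × 1.415272 = 30.4283
pasta: 11.8 × (3.00/2.03) = 11.8 × 1.477833 = 17.4384
butter: 17.4 × (5.33/7.30) = 17.4 × 0.730137 = 12.7044
toothpaste: 21.8 × (5.48/3.71) = 21.8 × 1.477089 = 32.2005
Index = Σ wᵢ·(p₁ᵢ/p₀ᵢ) = 8.3000 + 24.4511 + 30.4283 + 17.4384 + 12.7044 + 32.2005 = 125.5228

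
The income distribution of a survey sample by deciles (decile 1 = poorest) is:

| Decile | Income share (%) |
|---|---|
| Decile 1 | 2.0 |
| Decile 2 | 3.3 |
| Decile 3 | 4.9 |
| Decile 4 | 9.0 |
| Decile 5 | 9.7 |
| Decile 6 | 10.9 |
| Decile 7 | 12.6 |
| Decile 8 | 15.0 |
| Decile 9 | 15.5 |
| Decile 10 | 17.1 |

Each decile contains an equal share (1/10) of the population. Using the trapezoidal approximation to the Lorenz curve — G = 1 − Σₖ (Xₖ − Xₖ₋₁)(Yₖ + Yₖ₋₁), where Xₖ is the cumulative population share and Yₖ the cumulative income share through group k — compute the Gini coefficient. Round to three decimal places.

Cumulative income shares Yₖ: 0.0200, 0.0530, 0.1020, 0.1920, 0.2890, 0.3980, 0.5240, 0.6740, 0.8290, 1.0000
Σ (Xₖ−Xₖ₋₁)(Yₖ+Yₖ₋₁) = (1/10)(0.0200+0.0000) + (1/10)(0.0530+0.0200) + (1/10)(0.1020+0.0530) + (1/10)(0.1920+0.1020) + (1/10)(0.2890+0.1920) + (1/10)(0.3980+0.2890) + (1/10)(0.5240+0.3980) + (1/10)(0.6740+0.5240) + (1/10)(0.8290+0.6740) + (1/10)(1.0000+0.8290)
  = 0.0020 + 0.0073 + 0.0155 + 0.0294 + 0.0481 + 0.0687 + 0.0922 + 0.1198 + 0.1503 + 0.1829 = 0.7162
G = 1 − 0.7162 = 0.2838

0.284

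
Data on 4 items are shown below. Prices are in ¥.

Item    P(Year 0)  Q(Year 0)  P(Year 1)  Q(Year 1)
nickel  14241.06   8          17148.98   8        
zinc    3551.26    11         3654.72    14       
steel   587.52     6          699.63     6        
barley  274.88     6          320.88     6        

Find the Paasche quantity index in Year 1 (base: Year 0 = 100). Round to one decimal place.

106.0

Paasche quantity index uses current-period prices as weights.
ΣP(Year 1)·Q(Year 1) = 17148.98×8 + 3654.72×14 + 699.63×6 + 320.88×6 = 137191.84 + 51166.08 + 4197.78 + 1925.28 = 194480.98
ΣP(Year 1)·Q(Year 0) = 17148.98×8 + 3654.72×11 + 699.63×6 + 320.88×6 = 137191.84 + 40201.92 + 4197.78 + 1925.28 = 183516.82
Index = 194480.98 / 183516.82 × 100 = 105.9745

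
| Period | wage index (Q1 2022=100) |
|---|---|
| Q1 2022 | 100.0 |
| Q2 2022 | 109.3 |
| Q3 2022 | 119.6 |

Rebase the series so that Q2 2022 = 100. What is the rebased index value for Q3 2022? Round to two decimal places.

109.42

Rebased(Q3 2022) = 119.6 / 109.3 × 100 = 109.4236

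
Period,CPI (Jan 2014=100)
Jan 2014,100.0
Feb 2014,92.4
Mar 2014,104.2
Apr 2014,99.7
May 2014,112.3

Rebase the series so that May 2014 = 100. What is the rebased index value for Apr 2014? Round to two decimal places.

Rebased(Apr 2014) = 99.7 / 112.3 × 100 = 88.7801

88.78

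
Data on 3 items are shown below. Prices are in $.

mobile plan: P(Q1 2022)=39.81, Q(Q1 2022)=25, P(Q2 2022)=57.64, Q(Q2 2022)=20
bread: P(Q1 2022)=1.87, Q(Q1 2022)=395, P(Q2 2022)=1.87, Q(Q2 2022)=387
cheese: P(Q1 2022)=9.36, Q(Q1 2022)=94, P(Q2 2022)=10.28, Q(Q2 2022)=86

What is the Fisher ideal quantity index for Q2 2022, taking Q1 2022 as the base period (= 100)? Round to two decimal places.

Laspeyres component (base-period weights):
ΣP(Q1 2022)Q(Q2 2022) = 39.81×20 + 1.87×387 + 9.36×86 = 796.2 + 723.69 + 804.96 = 2324.85
ΣP(Q1 2022)Q(Q1 2022) = 39.81×25 + 1.87×395 + 9.36×94 = 995.25 + 738.65 + 879.84 = 2613.74
L = 2324.85 / 2613.74 × 100 = 88.9473
Paasche component (current-period weights):
ΣP(Q2 2022)Q(Q2 2022) = 57.64×20 + 1.87×387 + 10.28×86 = 1152.8 + 723.69 + 884.08 = 2760.57
ΣP(Q2 2022)Q(Q1 2022) = 57.64×25 + 1.87×395 + 10.28×94 = 1441 + 738.65 + 966.32 = 3145.97
P = 2760.57 / 3145.97 × 100 = 87.7494
Fisher = √(L × P) = √(88.9473 × 87.7494) = 88.3463

88.35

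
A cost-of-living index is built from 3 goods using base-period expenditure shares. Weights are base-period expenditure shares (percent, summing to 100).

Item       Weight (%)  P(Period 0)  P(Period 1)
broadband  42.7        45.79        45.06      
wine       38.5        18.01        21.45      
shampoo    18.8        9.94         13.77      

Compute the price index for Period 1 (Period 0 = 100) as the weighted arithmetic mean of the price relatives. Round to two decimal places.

broadband: 42.7 × (45.06/45.79) = 42.7 × 0.984058 = 42.0193
wine: 38.5 × (21.45/18.01) = 38.5 × 1.191005 = 45.8537
shampoo: 18.8 × (13.77/9.94) = 18.8 × 1.385312 = 26.0439
Index = Σ wᵢ·(p₁ᵢ/p₀ᵢ) = 42.0193 + 45.8537 + 26.0439 = 113.9168

113.92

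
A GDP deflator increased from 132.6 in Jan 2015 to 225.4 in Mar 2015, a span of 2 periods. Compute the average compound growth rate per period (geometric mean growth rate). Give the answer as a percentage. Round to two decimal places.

Growth factor = (225.4/132.6)^(1/2) = (1.699849)^(1/2) = 1.303783
Growth rate = 1.303783 − 1 = 0.303783 = 30.3783%

30.38%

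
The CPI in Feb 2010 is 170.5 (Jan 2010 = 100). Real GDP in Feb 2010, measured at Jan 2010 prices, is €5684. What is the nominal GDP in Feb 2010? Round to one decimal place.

Nominal = Real × (Index/100) = 5684 × (170.5/100)
        = 5684 × 1.705 = 9691.2200

9691.2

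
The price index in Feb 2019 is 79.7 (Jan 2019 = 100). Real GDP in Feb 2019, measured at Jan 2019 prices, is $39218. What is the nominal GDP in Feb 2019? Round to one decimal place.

31256.7

Nominal = Real × (Index/100) = 39218 × (79.7/100)
        = 39218 × 0.797 = 31256.7460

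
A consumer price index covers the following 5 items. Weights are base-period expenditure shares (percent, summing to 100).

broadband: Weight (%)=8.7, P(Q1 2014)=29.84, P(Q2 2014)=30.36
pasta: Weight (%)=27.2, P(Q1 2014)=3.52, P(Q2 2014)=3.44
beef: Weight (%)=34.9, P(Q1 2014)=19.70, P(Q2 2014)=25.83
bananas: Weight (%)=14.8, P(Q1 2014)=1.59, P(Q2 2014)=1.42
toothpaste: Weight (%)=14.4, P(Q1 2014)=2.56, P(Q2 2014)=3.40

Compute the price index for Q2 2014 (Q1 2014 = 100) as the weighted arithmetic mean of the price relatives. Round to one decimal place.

113.5

broadband: 8.7 × (30.36/29.84) = 8.7 × 1.017426 = 8.8516
pasta: 27.2 × (3.44/3.52) = 27.2 × 0.977273 = 26.5818
beef: 34.9 × (25.83/19.70) = 34.9 × 1.311168 = 45.7597
bananas: 14.8 × (1.42/1.59) = 14.8 × 0.893082 = 13.2176
toothpaste: 14.4 × (3.40/2.56) = 14.4 × 1.328125 = 19.1250
Index = Σ wᵢ·(p₁ᵢ/p₀ᵢ) = 8.8516 + 26.5818 + 45.7597 + 13.2176 + 19.1250 = 113.5358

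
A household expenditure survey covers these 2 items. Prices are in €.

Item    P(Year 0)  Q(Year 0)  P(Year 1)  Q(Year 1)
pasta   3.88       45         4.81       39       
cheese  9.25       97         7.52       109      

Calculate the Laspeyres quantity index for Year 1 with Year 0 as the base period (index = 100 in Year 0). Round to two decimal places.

Laspeyres quantity index uses base-period prices as weights.
ΣP(Year 0)·Q(Year 1) = 3.88×39 + 9.25×109 = 151.32 + 1008.25 = 1159.57
ΣP(Year 0)·Q(Year 0) = 3.88×45 + 9.25×97 = 174.6 + 897.25 = 1071.85
Index = 1159.57 / 1071.85 × 100 = 108.1840

108.18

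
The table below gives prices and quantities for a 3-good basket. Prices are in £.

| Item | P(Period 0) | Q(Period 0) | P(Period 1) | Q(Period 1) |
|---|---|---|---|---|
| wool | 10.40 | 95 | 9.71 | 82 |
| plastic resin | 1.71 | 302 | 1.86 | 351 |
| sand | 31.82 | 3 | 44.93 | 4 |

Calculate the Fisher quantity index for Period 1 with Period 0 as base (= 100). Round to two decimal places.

Laspeyres component (base-period weights):
ΣP(Period 0)Q(Period 1) = 10.40×82 + 1.71×351 + 31.82×4 = 852.8 + 600.21 + 127.28 = 1580.29
ΣP(Period 0)Q(Period 0) = 10.40×95 + 1.71×302 + 31.82×3 = 988 + 516.42 + 95.46 = 1599.88
L = 1580.29 / 1599.88 × 100 = 98.7755
Paasche component (current-period weights):
ΣP(Period 1)Q(Period 1) = 9.71×82 + 1.86×351 + 44.93×4 = 796.22 + 652.86 + 179.72 = 1628.8
ΣP(Period 1)Q(Period 0) = 9.71×95 + 1.86×302 + 44.93×3 = 922.45 + 561.72 + 134.79 = 1618.96
P = 1628.8 / 1618.96 × 100 = 100.6078
Fisher = √(L × P) = √(98.7755 × 100.6078) = 99.6875

99.69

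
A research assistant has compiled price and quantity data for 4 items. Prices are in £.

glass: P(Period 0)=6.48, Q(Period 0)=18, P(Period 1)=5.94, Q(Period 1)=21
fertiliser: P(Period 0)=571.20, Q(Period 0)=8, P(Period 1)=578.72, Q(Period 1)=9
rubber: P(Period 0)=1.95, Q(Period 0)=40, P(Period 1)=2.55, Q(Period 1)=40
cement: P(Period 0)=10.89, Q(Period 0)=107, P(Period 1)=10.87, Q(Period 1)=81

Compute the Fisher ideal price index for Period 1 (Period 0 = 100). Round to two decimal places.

Laspeyres component (base-period weights):
ΣP(Period 1)Q(Period 0) = 5.94×18 + 578.72×8 + 2.55×40 + 10.87×107 = 106.92 + 4629.76 + 102 + 1163.09 = 6001.77
ΣP(Period 0)Q(Period 0) = 6.48×18 + 571.20×8 + 1.95×40 + 10.89×107 = 116.64 + 4569.6 + 78 + 1165.23 = 5929.47
L = 6001.77 / 5929.47 × 100 = 101.2193
Paasche component (current-period weights):
ΣP(Period 1)Q(Period 1) = 5.94×21 + 578.72×9 + 2.55×40 + 10.87×81 = 124.74 + 5208.48 + 102 + 880.47 = 6315.69
ΣP(Period 0)Q(Period 1) = 6.48×21 + 571.20×9 + 1.95×40 + 10.89×81 = 136.08 + 5140.8 + 78 + 882.09 = 6236.97
P = 6315.69 / 6236.97 × 100 = 101.2622
Fisher = √(L × P) = √(101.2193 × 101.2622) = 101.2407

101.24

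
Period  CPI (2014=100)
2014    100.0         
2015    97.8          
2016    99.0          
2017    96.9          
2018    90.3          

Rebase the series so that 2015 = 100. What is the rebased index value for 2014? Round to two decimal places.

Rebased(2014) = 100.0 / 97.8 × 100 = 102.2495

102.25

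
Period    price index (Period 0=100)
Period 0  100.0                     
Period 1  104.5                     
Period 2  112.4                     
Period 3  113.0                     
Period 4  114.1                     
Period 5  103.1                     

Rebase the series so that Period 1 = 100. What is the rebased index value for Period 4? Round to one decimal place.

109.2

Rebased(Period 4) = 114.1 / 104.5 × 100 = 109.1866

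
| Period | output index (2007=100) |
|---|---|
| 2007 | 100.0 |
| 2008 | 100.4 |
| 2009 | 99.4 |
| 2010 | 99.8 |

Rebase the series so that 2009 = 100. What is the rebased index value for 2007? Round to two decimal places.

100.60

Rebased(2007) = 100.0 / 99.4 × 100 = 100.6036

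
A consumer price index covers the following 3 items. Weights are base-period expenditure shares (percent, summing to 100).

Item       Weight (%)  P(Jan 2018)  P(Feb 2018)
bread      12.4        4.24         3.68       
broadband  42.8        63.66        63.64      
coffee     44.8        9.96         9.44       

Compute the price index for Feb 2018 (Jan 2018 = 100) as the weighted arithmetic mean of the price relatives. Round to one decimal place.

96.0

bread: 12.4 × (3.68/4.24) = 12.4 × 0.867925 = 10.7623
broadband: 42.8 × (63.64/63.66) = 42.8 × 0.999686 = 42.7866
coffee: 44.8 × (9.44/9.96) = 44.8 × 0.947791 = 42.4610
Index = Σ wᵢ·(p₁ᵢ/p₀ᵢ) = 10.7623 + 42.7866 + 42.4610 = 96.0099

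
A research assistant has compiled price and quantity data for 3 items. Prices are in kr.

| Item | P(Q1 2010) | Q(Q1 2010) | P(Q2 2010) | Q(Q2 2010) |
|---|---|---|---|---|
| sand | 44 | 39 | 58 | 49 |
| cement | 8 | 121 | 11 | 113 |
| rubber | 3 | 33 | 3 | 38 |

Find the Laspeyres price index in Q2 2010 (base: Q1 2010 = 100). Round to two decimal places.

Laspeyres price index uses base-period quantities as weights.
ΣP(Q2 2010)·Q(Q1 2010) = 58×39 + 11×121 + 3×33 = 2262 + 1331 + 99 = 3692
ΣP(Q1 2010)·Q(Q1 2010) = 44×39 + 8×121 + 3×33 = 1716 + 968 + 99 = 2783
Index = 3692 / 2783 × 100 = 132.6626

132.66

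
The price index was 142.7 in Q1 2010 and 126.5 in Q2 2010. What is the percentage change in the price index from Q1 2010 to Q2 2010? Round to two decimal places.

Change = (126.5 − 142.7) / 142.7 × 100
       = -16.2 / 142.7 × 100 = -11.3525%

-11.35%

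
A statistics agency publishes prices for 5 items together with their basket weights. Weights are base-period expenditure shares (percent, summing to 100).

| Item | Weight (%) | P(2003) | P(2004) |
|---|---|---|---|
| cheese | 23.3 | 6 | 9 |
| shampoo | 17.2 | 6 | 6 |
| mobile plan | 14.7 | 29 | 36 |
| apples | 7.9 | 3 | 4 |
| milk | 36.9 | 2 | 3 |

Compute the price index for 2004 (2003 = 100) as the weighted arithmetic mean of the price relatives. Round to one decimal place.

136.3

cheese: 23.3 × (9/6) = 23.3 × 1.500000 = 34.9500
shampoo: 17.2 × (6/6) = 17.2 × 1.000000 = 17.2000
mobile plan: 14.7 × (36/29) = 14.7 × 1.241379 = 18.2483
apples: 7.9 × (4/3) = 7.9 × 1.333333 = 10.5333
milk: 36.9 × (3/2) = 36.9 × 1.500000 = 55.3500
Index = Σ wᵢ·(p₁ᵢ/p₀ᵢ) = 34.9500 + 17.2000 + 18.2483 + 10.5333 + 55.3500 = 136.2816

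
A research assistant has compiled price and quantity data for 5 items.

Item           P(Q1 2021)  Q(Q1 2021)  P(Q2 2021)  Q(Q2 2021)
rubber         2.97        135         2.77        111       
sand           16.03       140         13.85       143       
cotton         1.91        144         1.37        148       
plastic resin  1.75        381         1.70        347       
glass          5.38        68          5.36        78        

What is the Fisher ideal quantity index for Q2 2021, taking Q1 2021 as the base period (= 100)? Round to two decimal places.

99.40

Laspeyres component (base-period weights):
ΣP(Q1 2021)Q(Q2 2021) = 2.97×111 + 16.03×143 + 1.91×148 + 1.75×347 + 5.38×78 = 329.67 + 2292.29 + 282.68 + 607.25 + 419.64 = 3931.53
ΣP(Q1 2021)Q(Q1 2021) = 2.97×135 + 16.03×140 + 1.91×144 + 1.75×381 + 5.38×68 = 400.95 + 2244.2 + 275.04 + 666.75 + 365.84 = 3952.78
L = 3931.53 / 3952.78 × 100 = 99.4624
Paasche component (current-period weights):
ΣP(Q2 2021)Q(Q2 2021) = 2.77×111 + 13.85×143 + 1.37×148 + 1.70×347 + 5.36×78 = 307.47 + 1980.55 + 202.76 + 589.9 + 418.08 = 3498.76
ΣP(Q2 2021)Q(Q1 2021) = 2.77×135 + 13.85×140 + 1.37×144 + 1.70×381 + 5.36×68 = 373.95 + 1939 + 197.28 + 647.7 + 364.48 = 3522.41
P = 3498.76 / 3522.41 × 100 = 99.3286
Fisher = √(L × P) = √(99.4624 × 99.3286) = 99.3955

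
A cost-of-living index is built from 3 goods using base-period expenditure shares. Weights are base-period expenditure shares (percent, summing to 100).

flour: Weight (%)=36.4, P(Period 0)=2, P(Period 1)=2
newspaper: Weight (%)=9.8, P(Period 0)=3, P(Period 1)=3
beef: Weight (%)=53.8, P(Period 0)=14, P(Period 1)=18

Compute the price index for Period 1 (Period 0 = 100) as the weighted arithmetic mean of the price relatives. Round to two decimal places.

115.37

flour: 36.4 × (2/2) = 36.4 × 1.000000 = 36.4000
newspaper: 9.8 × (3/3) = 9.8 × 1.000000 = 9.8000
beef: 53.8 × (18/14) = 53.8 × 1.285714 = 69.1714
Index = Σ wᵢ·(p₁ᵢ/p₀ᵢ) = 36.4000 + 9.8000 + 69.1714 = 115.3714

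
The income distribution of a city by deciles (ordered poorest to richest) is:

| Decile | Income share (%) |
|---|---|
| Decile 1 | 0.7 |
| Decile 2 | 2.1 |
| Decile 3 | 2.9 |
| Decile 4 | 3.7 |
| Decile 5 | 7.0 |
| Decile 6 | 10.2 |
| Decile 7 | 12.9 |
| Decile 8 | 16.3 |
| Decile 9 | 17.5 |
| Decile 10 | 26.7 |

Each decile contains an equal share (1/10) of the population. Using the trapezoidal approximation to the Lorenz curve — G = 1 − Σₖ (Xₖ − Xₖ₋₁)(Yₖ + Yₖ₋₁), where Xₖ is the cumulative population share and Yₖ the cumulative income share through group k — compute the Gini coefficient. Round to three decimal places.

0.440

Cumulative income shares Yₖ: 0.0070, 0.0280, 0.0570, 0.0940, 0.1640, 0.2660, 0.3950, 0.5580, 0.7330, 1.0000
Σ (Xₖ−Xₖ₋₁)(Yₖ+Yₖ₋₁) = (1/10)(0.0070+0.0000) + (1/10)(0.0280+0.0070) + (1/10)(0.0570+0.0280) + (1/10)(0.0940+0.0570) + (1/10)(0.1640+0.0940) + (1/10)(0.2660+0.1640) + (1/10)(0.3950+0.2660) + (1/10)(0.5580+0.3950) + (1/10)(0.7330+0.5580) + (1/10)(1.0000+0.7330)
  = 0.0007 + 0.0035 + 0.0085 + 0.0151 + 0.0258 + 0.0430 + 0.0661 + 0.0953 + 0.1291 + 0.1733 = 0.5604
G = 1 − 0.5604 = 0.4396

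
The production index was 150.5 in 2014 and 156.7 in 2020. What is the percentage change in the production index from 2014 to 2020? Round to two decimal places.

Change = (156.7 − 150.5) / 150.5 × 100
       = 6.2 / 150.5 × 100 = 4.1196%

4.12%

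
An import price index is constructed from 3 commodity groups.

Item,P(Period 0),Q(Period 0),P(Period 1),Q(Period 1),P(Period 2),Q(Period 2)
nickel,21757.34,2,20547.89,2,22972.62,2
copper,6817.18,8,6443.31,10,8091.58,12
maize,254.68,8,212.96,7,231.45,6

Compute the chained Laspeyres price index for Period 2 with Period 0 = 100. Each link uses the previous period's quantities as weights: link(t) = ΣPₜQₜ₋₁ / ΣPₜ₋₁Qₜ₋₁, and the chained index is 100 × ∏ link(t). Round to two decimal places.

Link Period 0→Period 1:
ΣP(Period 1)Q(Period 0) = 20547.89×2 + 6443.31×8 + 212.96×8 = 41095.78 + 51546.48 + 1703.68 = 94345.94
ΣP(Period 0)Q(Period 0) = 21757.34×2 + 6817.18×8 + 254.68×8 = 43514.68 + 54537.44 + 2037.44 = 100089.56
link = 94345.94/100089.56 = 0.942615
Link Period 1→Period 2:
ΣP(Period 2)Q(Period 1) = 22972.62×2 + 8091.58×10 + 231.45×7 = 45945.24 + 80915.8 + 1620.15 = 128481.19
ΣP(Period 1)Q(Period 1) = 20547.89×2 + 6443.31×10 + 212.96×7 = 41095.78 + 64433.1 + 1490.72 = 107019.6
link = 128481.19/107019.6 = 1.200539
Chained index = 100 × 0.942615 × 1.200539 = 113.1646

113.16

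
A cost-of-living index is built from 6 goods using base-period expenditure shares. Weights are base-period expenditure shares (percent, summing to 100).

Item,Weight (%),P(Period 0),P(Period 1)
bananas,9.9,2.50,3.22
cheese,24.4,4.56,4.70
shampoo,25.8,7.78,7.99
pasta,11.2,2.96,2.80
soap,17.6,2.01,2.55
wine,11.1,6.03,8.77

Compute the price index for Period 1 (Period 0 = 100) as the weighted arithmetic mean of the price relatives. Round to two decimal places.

113.46

bananas: 9.9 × (3.22/2.50) = 9.9 × 1.288000 = 12.7512
cheese: 24.4 × (4.70/4.56) = 24.4 × 1.030702 = 25.1491
shampoo: 25.8 × (7.99/7.78) = 25.8 × 1.026992 = 26.4964
pasta: 11.2 × (2.80/2.96) = 11.2 × 0.945946 = 10.5946
soap: 17.6 × (2.55/2.01) = 17.6 × 1.268657 = 22.3284
wine: 11.1 × (8.77/6.03) = 11.1 × 1.454395 = 16.1438
Index = Σ wᵢ·(p₁ᵢ/p₀ᵢ) = 12.7512 + 25.1491 + 26.4964 + 10.5946 + 22.3284 + 16.1438 = 113.4635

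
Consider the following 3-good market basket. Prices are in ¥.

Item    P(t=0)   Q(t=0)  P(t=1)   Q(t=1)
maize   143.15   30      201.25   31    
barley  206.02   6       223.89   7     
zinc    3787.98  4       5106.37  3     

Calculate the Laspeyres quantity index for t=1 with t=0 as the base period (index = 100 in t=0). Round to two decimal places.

Laspeyres quantity index uses base-period prices as weights.
ΣP(t=0)·Q(t=1) = 143.15×31 + 206.02×7 + 3787.98×3 = 4437.65 + 1442.14 + 11363.94 = 17243.73
ΣP(t=0)·Q(t=0) = 143.15×30 + 206.02×6 + 3787.98×4 = 4294.5 + 1236.12 + 15151.92 = 20682.54
Index = 17243.73 / 20682.54 × 100 = 83.3734

83.37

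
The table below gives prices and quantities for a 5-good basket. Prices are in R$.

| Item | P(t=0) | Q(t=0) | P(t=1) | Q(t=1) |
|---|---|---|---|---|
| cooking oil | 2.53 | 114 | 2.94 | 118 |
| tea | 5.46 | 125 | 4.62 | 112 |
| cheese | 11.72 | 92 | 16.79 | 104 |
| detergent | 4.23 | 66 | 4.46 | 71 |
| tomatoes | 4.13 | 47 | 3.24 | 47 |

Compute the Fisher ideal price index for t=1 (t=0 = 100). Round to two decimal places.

116.25

Laspeyres component (base-period weights):
ΣP(t=1)Q(t=0) = 2.94×114 + 4.62×125 + 16.79×92 + 4.46×66 + 3.24×47 = 335.16 + 577.5 + 1544.68 + 294.36 + 152.28 = 2903.98
ΣP(t=0)Q(t=0) = 2.53×114 + 5.46×125 + 11.72×92 + 4.23×66 + 4.13×47 = 288.42 + 682.5 + 1078.24 + 279.18 + 194.11 = 2522.45
L = 2903.98 / 2522.45 × 100 = 115.1254
Paasche component (current-period weights):
ΣP(t=1)Q(t=1) = 2.94×118 + 4.62×112 + 16.79×104 + 4.46×71 + 3.24×47 = 346.92 + 517.44 + 1746.16 + 316.66 + 152.28 = 3079.46
ΣP(t=0)Q(t=1) = 2.53×118 + 5.46×112 + 11.72×104 + 4.23×71 + 4.13×47 = 298.54 + 611.52 + 1218.88 + 300.33 + 194.11 = 2623.38
P = 3079.46 / 2623.38 × 100 = 117.3852
Fisher = √(L × P) = √(115.1254 × 117.3852) = 116.2498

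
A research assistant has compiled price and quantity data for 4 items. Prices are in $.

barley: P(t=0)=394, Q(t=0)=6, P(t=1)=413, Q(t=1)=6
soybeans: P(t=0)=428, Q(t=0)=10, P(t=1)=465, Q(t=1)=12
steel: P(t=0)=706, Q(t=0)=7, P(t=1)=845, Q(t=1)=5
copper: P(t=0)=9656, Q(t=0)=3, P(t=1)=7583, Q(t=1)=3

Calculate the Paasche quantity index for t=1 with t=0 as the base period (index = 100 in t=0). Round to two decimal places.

97.88

Paasche quantity index uses current-period prices as weights.
ΣP(t=1)·Q(t=1) = 413×6 + 465×12 + 845×5 + 7583×3 = 2478 + 5580 + 4225 + 22749 = 35032
ΣP(t=1)·Q(t=0) = 413×6 + 465×10 + 845×7 + 7583×3 = 2478 + 4650 + 5915 + 22749 = 35792
Index = 35032 / 35792 × 100 = 97.8766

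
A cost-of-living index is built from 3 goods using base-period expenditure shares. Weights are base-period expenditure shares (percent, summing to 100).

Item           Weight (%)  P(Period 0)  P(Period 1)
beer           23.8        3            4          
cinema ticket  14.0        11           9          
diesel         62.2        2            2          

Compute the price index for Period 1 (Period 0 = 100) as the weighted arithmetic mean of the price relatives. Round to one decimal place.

beer: 23.8 × (4/3) = 23.8 × 1.333333 = 31.7333
cinema ticket: 14.0 × (9/11) = 14.0 × 0.818182 = 11.4545
diesel: 62.2 × (2/2) = 62.2 × 1.000000 = 62.2000
Index = Σ wᵢ·(p₁ᵢ/p₀ᵢ) = 31.7333 + 11.4545 + 62.2000 = 105.3879

105.4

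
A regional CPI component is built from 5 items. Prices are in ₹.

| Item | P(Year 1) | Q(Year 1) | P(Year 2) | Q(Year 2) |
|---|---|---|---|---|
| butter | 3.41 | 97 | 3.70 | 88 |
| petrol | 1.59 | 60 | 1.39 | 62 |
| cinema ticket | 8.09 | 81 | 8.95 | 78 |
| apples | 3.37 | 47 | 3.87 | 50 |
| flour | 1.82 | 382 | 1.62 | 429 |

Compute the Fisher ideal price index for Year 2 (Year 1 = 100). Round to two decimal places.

Laspeyres component (base-period weights):
ΣP(Year 2)Q(Year 1) = 3.70×97 + 1.39×60 + 8.95×81 + 3.87×47 + 1.62×382 = 358.9 + 83.4 + 724.95 + 181.89 + 618.84 = 1967.98
ΣP(Year 1)Q(Year 1) = 3.41×97 + 1.59×60 + 8.09×81 + 3.37×47 + 1.82×382 = 330.77 + 95.4 + 655.29 + 158.39 + 695.24 = 1935.09
L = 1967.98 / 1935.09 × 100 = 101.6997
Paasche component (current-period weights):
ΣP(Year 2)Q(Year 2) = 3.70×88 + 1.39×62 + 8.95×78 + 3.87×50 + 1.62×429 = 325.6 + 86.18 + 698.1 + 193.5 + 694.98 = 1998.36
ΣP(Year 1)Q(Year 2) = 3.41×88 + 1.59×62 + 8.09×78 + 3.37×50 + 1.82×429 = 300.08 + 98.58 + 631.02 + 168.5 + 780.78 = 1978.96
P = 1998.36 / 1978.96 × 100 = 100.9803
Fisher = √(L × P) = √(101.6997 × 100.9803) = 101.3393

101.34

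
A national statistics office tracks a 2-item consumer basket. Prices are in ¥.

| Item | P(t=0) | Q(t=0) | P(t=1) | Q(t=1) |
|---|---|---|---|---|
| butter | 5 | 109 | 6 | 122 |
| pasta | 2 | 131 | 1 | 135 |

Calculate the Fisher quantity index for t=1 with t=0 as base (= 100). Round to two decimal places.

109.74

Laspeyres component (base-period weights):
ΣP(t=0)Q(t=1) = 5×122 + 2×135 = 610 + 270 = 880
ΣP(t=0)Q(t=0) = 5×109 + 2×131 = 545 + 262 = 807
L = 880 / 807 × 100 = 109.0458
Paasche component (current-period weights):
ΣP(t=1)Q(t=1) = 6×122 + 1×135 = 732 + 135 = 867
ΣP(t=1)Q(t=0) = 6×109 + 1×131 = 654 + 131 = 785
P = 867 / 785 × 100 = 110.4459
Fisher = √(L × P) = √(109.0458 × 110.4459) = 109.7436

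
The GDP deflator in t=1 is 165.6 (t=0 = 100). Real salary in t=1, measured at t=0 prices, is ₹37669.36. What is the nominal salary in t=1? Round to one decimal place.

Nominal = Real × (Index/100) = 37669.36 × (165.6/100)
        = 37669.36 × 1.656 = 62380.4602

62380.5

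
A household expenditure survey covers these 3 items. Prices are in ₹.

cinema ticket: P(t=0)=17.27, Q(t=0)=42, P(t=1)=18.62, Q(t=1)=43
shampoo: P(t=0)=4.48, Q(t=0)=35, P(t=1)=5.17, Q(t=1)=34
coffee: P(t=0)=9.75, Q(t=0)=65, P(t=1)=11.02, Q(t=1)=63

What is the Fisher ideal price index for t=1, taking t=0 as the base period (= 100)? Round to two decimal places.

110.74

Laspeyres component (base-period weights):
ΣP(t=1)Q(t=0) = 18.62×42 + 5.17×35 + 11.02×65 = 782.04 + 180.95 + 716.3 = 1679.29
ΣP(t=0)Q(t=0) = 17.27×42 + 4.48×35 + 9.75×65 = 725.34 + 156.8 + 633.75 = 1515.89
L = 1679.29 / 1515.89 × 100 = 110.7791
Paasche component (current-period weights):
ΣP(t=1)Q(t=1) = 18.62×43 + 5.17×34 + 11.02×63 = 800.66 + 175.78 + 694.26 = 1670.7
ΣP(t=0)Q(t=1) = 17.27×43 + 4.48×34 + 9.75×63 = 742.61 + 152.32 + 614.25 = 1509.18
P = 1670.7 / 1509.18 × 100 = 110.7025
Fisher = √(L × P) = √(110.7791 × 110.7025) = 110.7408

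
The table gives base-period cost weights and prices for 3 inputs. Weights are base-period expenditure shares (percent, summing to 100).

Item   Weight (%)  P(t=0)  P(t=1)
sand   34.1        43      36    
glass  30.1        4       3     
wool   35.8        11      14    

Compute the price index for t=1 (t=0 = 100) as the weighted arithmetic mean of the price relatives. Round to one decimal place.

96.7

sand: 34.1 × (36/43) = 34.1 × 0.837209 = 28.5488
glass: 30.1 × (3/4) = 30.1 × 0.750000 = 22.5750
wool: 35.8 × (14/11) = 35.8 × 1.272727 = 45.5636
Index = Σ wᵢ·(p₁ᵢ/p₀ᵢ) = 28.5488 + 22.5750 + 45.5636 = 96.6875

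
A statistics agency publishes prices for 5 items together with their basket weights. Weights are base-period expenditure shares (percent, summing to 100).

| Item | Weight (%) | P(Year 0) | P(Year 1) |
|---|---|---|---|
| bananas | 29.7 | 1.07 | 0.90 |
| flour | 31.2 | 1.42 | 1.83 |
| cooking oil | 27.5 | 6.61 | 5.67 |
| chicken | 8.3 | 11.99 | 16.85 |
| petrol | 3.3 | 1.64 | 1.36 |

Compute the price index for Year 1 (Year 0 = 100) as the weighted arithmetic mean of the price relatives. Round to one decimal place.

bananas: 29.7 × (0.90/1.07) = 29.7 × 0.841121 = 24.9813
flour: 31.2 × (1.83/1.42) = 31.2 × 1.288732 = 40.2085
cooking oil: 27.5 × (5.67/6.61) = 27.5 × 0.857791 = 23.5893
chicken: 8.3 × (16.85/11.99) = 8.3 × 1.405338 = 11.6643
petrol: 3.3 × (1.36/1.64) = 3.3 × 0.829268 = 2.7366
Index = Σ wᵢ·(p₁ᵢ/p₀ᵢ) = 24.9813 + 40.2085 + 23.5893 + 11.6643 + 2.7366 = 103.1799

103.2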